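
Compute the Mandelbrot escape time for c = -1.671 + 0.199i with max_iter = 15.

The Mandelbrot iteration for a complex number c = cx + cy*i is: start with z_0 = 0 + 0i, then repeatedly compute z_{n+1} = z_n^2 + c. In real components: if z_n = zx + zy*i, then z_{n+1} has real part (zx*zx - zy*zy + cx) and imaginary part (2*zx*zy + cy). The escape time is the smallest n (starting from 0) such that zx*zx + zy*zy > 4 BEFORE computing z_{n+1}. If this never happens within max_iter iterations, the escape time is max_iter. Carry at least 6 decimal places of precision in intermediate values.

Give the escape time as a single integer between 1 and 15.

z_0 = 0 + 0i, c = -1.6710 + 0.1990i
Iter 1: z = -1.6710 + 0.1990i, |z|^2 = 2.8318
Iter 2: z = 1.0816 + -0.4661i, |z|^2 = 1.3872
Iter 3: z = -0.7183 + -0.8092i, |z|^2 = 1.1707
Iter 4: z = -1.8099 + 1.3615i, |z|^2 = 5.1294
Escaped at iteration 4

Answer: 4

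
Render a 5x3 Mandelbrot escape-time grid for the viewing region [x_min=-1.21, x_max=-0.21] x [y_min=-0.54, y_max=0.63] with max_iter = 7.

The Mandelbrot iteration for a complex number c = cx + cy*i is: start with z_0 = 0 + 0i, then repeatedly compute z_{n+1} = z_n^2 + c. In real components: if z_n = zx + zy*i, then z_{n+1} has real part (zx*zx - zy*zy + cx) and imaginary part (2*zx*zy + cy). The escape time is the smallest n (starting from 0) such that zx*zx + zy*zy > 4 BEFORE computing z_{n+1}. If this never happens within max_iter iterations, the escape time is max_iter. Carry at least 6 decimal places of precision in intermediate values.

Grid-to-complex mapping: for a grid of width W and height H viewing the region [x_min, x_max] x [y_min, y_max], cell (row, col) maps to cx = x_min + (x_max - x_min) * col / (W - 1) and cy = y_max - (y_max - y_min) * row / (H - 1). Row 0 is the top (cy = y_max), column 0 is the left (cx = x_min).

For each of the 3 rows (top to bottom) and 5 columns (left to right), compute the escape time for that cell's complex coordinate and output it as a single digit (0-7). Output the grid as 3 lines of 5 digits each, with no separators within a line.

Answer: 34677
77777
45677

Derivation:
(row=0, col=0): c = -1.2100 + 0.6300i → escape time 3
(row=0, col=1): c = -0.9600 + 0.6300i → escape time 4
(row=0, col=2): c = -0.7100 + 0.6300i → escape time 6
(row=0, col=3): c = -0.4600 + 0.6300i → escape time 7
(row=0, col=4): c = -0.2100 + 0.6300i → escape time 7
(row=1, col=0): c = -1.2100 + 0.0450i → escape time 7
(row=1, col=1): c = -0.9600 + 0.0450i → escape time 7
(row=1, col=2): c = -0.7100 + 0.0450i → escape time 7
(row=1, col=3): c = -0.4600 + 0.0450i → escape time 7
(row=1, col=4): c = -0.2100 + 0.0450i → escape time 7
(row=2, col=0): c = -1.2100 + -0.5400i → escape time 4
(row=2, col=1): c = -0.9600 + -0.5400i → escape time 5
(row=2, col=2): c = -0.7100 + -0.5400i → escape time 6
(row=2, col=3): c = -0.4600 + -0.5400i → escape time 7
(row=2, col=4): c = -0.2100 + -0.5400i → escape time 7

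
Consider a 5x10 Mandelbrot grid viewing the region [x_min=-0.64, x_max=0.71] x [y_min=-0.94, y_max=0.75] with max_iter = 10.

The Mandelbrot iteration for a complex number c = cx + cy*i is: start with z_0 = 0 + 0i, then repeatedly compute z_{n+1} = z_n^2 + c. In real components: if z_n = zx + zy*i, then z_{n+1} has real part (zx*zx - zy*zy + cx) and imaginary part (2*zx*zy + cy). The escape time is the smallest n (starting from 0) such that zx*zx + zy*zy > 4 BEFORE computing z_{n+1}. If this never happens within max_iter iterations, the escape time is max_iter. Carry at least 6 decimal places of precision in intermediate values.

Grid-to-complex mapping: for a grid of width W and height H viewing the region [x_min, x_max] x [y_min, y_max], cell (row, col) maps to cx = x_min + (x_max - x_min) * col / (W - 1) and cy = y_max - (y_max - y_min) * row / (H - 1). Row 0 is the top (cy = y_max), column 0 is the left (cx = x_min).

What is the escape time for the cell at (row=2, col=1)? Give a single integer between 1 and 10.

z_0 = 0 + 0i, c = -0.3025 + 0.3744i
Iter 1: z = -0.3025 + 0.3744i, |z|^2 = 0.2317
Iter 2: z = -0.3512 + 0.1479i, |z|^2 = 0.1452
Iter 3: z = -0.2010 + 0.2706i, |z|^2 = 0.1136
Iter 4: z = -0.3353 + 0.2657i, |z|^2 = 0.1830
Iter 5: z = -0.2607 + 0.1963i, |z|^2 = 0.1065
Iter 6: z = -0.2731 + 0.2721i, |z|^2 = 0.1486
Iter 7: z = -0.3020 + 0.2258i, |z|^2 = 0.1422
Iter 8: z = -0.2623 + 0.2381i, |z|^2 = 0.1255
Iter 9: z = -0.2904 + 0.2496i, |z|^2 = 0.1466

Answer: 10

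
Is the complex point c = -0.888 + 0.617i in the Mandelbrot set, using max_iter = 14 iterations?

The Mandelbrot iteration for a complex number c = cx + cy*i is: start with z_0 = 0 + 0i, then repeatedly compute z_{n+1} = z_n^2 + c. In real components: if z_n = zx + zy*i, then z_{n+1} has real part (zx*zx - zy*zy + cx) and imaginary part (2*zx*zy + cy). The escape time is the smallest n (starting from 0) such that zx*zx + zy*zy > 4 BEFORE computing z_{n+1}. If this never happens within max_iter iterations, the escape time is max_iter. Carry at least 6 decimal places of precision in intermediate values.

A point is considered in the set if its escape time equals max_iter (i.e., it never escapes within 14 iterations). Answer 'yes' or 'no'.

z_0 = 0 + 0i, c = -0.8880 + 0.6170i
Iter 1: z = -0.8880 + 0.6170i, |z|^2 = 1.1692
Iter 2: z = -0.4801 + -0.4788i, |z|^2 = 0.4598
Iter 3: z = -0.8867 + 1.0768i, |z|^2 = 1.9457
Iter 4: z = -1.2612 + -1.2926i, |z|^2 = 3.2614
Iter 5: z = -0.9681 + 3.8774i, |z|^2 = 15.9714
Escaped at iteration 5

Answer: no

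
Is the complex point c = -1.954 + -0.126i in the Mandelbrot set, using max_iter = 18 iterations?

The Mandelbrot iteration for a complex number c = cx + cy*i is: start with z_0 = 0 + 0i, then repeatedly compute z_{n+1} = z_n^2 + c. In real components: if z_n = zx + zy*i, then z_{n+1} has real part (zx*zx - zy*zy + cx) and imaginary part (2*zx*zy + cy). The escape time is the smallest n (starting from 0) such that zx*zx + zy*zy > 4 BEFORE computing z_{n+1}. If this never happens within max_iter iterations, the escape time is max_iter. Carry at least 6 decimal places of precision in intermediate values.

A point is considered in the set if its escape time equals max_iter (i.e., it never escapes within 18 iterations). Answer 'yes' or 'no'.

z_0 = 0 + 0i, c = -1.9540 + -0.1260i
Iter 1: z = -1.9540 + -0.1260i, |z|^2 = 3.8340
Iter 2: z = 1.8482 + 0.3664i, |z|^2 = 3.5502
Iter 3: z = 1.3277 + 1.2284i, |z|^2 = 3.2719
Iter 4: z = -1.7001 + 3.1360i, |z|^2 = 12.7252
Escaped at iteration 4

Answer: no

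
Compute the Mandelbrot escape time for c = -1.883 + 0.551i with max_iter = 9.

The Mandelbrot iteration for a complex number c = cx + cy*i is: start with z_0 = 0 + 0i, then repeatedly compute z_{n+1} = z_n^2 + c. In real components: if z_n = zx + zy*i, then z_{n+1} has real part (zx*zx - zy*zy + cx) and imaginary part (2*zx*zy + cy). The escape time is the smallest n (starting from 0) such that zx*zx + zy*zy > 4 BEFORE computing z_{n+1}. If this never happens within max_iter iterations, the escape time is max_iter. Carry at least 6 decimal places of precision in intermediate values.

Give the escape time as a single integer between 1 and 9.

Answer: 2

Derivation:
z_0 = 0 + 0i, c = -1.8830 + 0.5510i
Iter 1: z = -1.8830 + 0.5510i, |z|^2 = 3.8493
Iter 2: z = 1.3591 + -1.5241i, |z|^2 = 4.1699
Escaped at iteration 2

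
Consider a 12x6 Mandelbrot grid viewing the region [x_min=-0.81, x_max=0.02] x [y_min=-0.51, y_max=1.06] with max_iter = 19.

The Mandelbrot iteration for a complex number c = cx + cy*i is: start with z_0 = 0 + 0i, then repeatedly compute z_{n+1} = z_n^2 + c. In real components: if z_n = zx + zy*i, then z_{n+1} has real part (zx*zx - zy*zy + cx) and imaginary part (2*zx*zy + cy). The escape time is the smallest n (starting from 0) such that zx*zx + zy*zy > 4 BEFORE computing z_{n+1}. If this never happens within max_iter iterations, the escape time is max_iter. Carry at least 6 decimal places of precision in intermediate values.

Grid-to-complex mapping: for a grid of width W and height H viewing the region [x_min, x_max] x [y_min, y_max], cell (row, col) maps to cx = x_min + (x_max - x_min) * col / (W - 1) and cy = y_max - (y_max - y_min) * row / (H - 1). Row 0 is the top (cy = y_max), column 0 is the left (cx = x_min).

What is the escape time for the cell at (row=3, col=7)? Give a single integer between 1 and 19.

z_0 = 0 + 0i, c = -0.2818 + 0.1180i
Iter 1: z = -0.2818 + 0.1180i, |z|^2 = 0.0933
Iter 2: z = -0.2163 + 0.0515i, |z|^2 = 0.0494
Iter 3: z = -0.2377 + 0.0957i, |z|^2 = 0.0657
Iter 4: z = -0.2345 + 0.0725i, |z|^2 = 0.0602
Iter 5: z = -0.2321 + 0.0840i, |z|^2 = 0.0609
Iter 6: z = -0.2350 + 0.0790i, |z|^2 = 0.0615
Iter 7: z = -0.2328 + 0.0809i, |z|^2 = 0.0607
Iter 8: z = -0.2341 + 0.0803i, |z|^2 = 0.0613
Iter 9: z = -0.2334 + 0.0804i, |z|^2 = 0.0610
Iter 10: z = -0.2338 + 0.0805i, |z|^2 = 0.0611
Iter 11: z = -0.2336 + 0.0804i, |z|^2 = 0.0610
Iter 12: z = -0.2337 + 0.0804i, |z|^2 = 0.0611
Iter 13: z = -0.2337 + 0.0804i, |z|^2 = 0.0611
Iter 14: z = -0.2337 + 0.0804i, |z|^2 = 0.0611
Iter 15: z = -0.2337 + 0.0804i, |z|^2 = 0.0611
Iter 16: z = -0.2337 + 0.0804i, |z|^2 = 0.0611
Iter 17: z = -0.2337 + 0.0804i, |z|^2 = 0.0611
Iter 18: z = -0.2337 + 0.0804i, |z|^2 = 0.0611

Answer: 19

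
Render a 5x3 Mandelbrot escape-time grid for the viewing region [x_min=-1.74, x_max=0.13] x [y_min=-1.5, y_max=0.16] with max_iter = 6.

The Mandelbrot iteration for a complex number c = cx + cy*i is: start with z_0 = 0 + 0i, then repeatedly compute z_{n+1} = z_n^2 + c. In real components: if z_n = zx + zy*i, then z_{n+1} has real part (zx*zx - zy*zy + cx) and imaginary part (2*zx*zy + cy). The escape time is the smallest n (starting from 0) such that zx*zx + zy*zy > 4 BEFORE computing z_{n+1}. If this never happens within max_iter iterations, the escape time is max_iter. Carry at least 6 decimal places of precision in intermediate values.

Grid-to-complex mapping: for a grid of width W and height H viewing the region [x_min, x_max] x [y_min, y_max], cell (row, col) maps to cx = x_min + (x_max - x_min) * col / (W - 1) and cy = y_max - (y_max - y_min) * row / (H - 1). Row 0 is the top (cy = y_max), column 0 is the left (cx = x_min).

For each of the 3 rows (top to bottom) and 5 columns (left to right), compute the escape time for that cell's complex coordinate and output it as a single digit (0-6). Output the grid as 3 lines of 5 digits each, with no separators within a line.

Answer: 46666
33566
12222

Derivation:
(row=0, col=0): c = -1.7400 + 0.1600i → escape time 4
(row=0, col=1): c = -1.2725 + 0.1600i → escape time 6
(row=0, col=2): c = -0.8050 + 0.1600i → escape time 6
(row=0, col=3): c = -0.3375 + 0.1600i → escape time 6
(row=0, col=4): c = 0.1300 + 0.1600i → escape time 6
(row=1, col=0): c = -1.7400 + -0.6700i → escape time 3
(row=1, col=1): c = -1.2725 + -0.6700i → escape time 3
(row=1, col=2): c = -0.8050 + -0.6700i → escape time 5
(row=1, col=3): c = -0.3375 + -0.6700i → escape time 6
(row=1, col=4): c = 0.1300 + -0.6700i → escape time 6
(row=2, col=0): c = -1.7400 + -1.5000i → escape time 1
(row=2, col=1): c = -1.2725 + -1.5000i → escape time 2
(row=2, col=2): c = -0.8050 + -1.5000i → escape time 2
(row=2, col=3): c = -0.3375 + -1.5000i → escape time 2
(row=2, col=4): c = 0.1300 + -1.5000i → escape time 2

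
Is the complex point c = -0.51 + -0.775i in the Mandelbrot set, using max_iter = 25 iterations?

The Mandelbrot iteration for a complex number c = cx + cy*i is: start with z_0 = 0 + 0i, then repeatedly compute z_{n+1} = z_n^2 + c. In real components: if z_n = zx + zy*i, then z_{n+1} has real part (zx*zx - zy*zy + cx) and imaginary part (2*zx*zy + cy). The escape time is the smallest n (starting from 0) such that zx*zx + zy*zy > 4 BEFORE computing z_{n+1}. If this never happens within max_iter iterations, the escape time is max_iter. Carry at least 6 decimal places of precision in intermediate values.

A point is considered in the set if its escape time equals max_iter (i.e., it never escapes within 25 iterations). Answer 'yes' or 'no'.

z_0 = 0 + 0i, c = -0.5100 + -0.7750i
Iter 1: z = -0.5100 + -0.7750i, |z|^2 = 0.8607
Iter 2: z = -0.8505 + 0.0155i, |z|^2 = 0.7236
Iter 3: z = 0.2132 + -0.8014i, |z|^2 = 0.6876
Iter 4: z = -1.1068 + -1.1166i, |z|^2 = 2.4718
Iter 5: z = -0.5320 + 1.6967i, |z|^2 = 3.1616
Iter 6: z = -3.1057 + -2.5801i, |z|^2 = 16.3021
Escaped at iteration 6

Answer: no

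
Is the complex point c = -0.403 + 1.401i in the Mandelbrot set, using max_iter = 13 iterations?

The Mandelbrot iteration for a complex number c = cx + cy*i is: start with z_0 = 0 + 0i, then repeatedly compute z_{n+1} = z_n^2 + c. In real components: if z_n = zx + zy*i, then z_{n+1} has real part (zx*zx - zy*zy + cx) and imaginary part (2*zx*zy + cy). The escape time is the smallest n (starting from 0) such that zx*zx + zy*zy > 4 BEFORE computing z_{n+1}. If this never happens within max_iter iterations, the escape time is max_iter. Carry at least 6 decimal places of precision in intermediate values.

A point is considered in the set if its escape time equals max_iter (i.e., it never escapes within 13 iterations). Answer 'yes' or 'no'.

Answer: no

Derivation:
z_0 = 0 + 0i, c = -0.4030 + 1.4010i
Iter 1: z = -0.4030 + 1.4010i, |z|^2 = 2.1252
Iter 2: z = -2.2034 + 0.2718i, |z|^2 = 4.9288
Escaped at iteration 2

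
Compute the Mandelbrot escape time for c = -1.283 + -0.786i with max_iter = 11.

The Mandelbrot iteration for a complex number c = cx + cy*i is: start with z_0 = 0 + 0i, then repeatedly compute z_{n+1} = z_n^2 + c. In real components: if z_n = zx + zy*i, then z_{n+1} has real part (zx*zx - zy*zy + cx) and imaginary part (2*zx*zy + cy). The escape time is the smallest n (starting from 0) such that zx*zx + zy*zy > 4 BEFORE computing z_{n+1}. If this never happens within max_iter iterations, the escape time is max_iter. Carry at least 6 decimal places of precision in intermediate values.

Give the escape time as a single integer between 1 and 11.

z_0 = 0 + 0i, c = -1.2830 + -0.7860i
Iter 1: z = -1.2830 + -0.7860i, |z|^2 = 2.2639
Iter 2: z = -0.2547 + 1.2309i, |z|^2 = 1.5799
Iter 3: z = -2.7332 + -1.4130i, |z|^2 = 9.4669
Escaped at iteration 3

Answer: 3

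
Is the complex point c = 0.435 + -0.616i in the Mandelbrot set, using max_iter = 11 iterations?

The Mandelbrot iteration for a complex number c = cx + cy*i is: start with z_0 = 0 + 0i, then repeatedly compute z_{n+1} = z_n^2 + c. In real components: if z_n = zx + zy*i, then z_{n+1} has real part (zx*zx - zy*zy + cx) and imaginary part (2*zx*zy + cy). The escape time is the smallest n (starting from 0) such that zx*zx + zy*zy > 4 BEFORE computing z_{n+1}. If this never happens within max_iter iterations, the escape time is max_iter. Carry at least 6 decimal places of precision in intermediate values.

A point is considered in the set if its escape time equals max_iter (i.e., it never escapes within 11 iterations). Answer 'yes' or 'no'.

z_0 = 0 + 0i, c = 0.4350 + -0.6160i
Iter 1: z = 0.4350 + -0.6160i, |z|^2 = 0.5687
Iter 2: z = 0.2448 + -1.1519i, |z|^2 = 1.3868
Iter 3: z = -0.8320 + -1.1799i, |z|^2 = 2.0844
Iter 4: z = -0.2649 + 1.3474i, |z|^2 = 1.8856
Iter 5: z = -1.3103 + -1.3300i, |z|^2 = 3.4856
Iter 6: z = 0.3829 + 2.8692i, |z|^2 = 8.3790
Escaped at iteration 6

Answer: no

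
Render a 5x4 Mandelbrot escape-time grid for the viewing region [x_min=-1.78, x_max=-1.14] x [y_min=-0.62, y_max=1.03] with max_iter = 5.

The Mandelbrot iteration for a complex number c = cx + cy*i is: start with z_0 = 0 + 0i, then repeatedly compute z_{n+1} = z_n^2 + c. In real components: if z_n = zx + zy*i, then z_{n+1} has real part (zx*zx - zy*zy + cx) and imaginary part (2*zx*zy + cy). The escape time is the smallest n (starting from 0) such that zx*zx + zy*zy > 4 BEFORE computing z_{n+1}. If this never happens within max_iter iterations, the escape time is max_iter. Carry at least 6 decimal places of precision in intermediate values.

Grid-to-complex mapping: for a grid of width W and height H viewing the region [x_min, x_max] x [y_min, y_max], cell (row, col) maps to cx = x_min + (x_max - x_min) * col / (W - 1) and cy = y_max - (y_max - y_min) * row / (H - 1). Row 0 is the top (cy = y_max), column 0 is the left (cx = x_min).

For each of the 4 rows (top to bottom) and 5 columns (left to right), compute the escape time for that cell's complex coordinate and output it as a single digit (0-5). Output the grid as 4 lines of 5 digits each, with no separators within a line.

Answer: 12233
33345
55555
33334

Derivation:
(row=0, col=0): c = -1.7800 + 1.0300i → escape time 1
(row=0, col=1): c = -1.6200 + 1.0300i → escape time 2
(row=0, col=2): c = -1.4600 + 1.0300i → escape time 2
(row=0, col=3): c = -1.3000 + 1.0300i → escape time 3
(row=0, col=4): c = -1.1400 + 1.0300i → escape time 3
(row=1, col=0): c = -1.7800 + 0.4800i → escape time 3
(row=1, col=1): c = -1.6200 + 0.4800i → escape time 3
(row=1, col=2): c = -1.4600 + 0.4800i → escape time 3
(row=1, col=3): c = -1.3000 + 0.4800i → escape time 4
(row=1, col=4): c = -1.1400 + 0.4800i → escape time 5
(row=2, col=0): c = -1.7800 + -0.0700i → escape time 5
(row=2, col=1): c = -1.6200 + -0.0700i → escape time 5
(row=2, col=2): c = -1.4600 + -0.0700i → escape time 5
(row=2, col=3): c = -1.3000 + -0.0700i → escape time 5
(row=2, col=4): c = -1.1400 + -0.0700i → escape time 5
(row=3, col=0): c = -1.7800 + -0.6200i → escape time 3
(row=3, col=1): c = -1.6200 + -0.6200i → escape time 3
(row=3, col=2): c = -1.4600 + -0.6200i → escape time 3
(row=3, col=3): c = -1.3000 + -0.6200i → escape time 3
(row=3, col=4): c = -1.1400 + -0.6200i → escape time 4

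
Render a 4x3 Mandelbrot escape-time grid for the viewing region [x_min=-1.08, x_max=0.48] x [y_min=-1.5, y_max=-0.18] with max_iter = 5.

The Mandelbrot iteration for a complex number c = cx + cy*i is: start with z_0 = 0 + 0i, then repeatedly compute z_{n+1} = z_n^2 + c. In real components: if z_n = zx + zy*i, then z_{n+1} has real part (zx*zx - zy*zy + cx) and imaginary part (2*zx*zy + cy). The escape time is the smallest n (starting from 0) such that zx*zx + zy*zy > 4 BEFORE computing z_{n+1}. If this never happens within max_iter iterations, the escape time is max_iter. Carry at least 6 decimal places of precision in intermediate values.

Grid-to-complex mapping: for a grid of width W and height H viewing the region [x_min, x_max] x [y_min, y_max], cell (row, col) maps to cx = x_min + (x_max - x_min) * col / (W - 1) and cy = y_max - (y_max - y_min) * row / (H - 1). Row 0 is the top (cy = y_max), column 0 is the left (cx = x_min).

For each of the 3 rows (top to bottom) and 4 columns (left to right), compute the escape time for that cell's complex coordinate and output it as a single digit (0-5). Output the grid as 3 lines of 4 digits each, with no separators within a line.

(row=0, col=0): c = -1.0800 + -0.1800i → escape time 5
(row=0, col=1): c = -0.5600 + -0.1800i → escape time 5
(row=0, col=2): c = -0.0400 + -0.1800i → escape time 5
(row=0, col=3): c = 0.4800 + -0.1800i → escape time 5
(row=1, col=0): c = -1.0800 + -0.8400i → escape time 3
(row=1, col=1): c = -0.5600 + -0.8400i → escape time 4
(row=1, col=2): c = -0.0400 + -0.8400i → escape time 5
(row=1, col=3): c = 0.4800 + -0.8400i → escape time 3
(row=2, col=0): c = -1.0800 + -1.5000i → escape time 2
(row=2, col=1): c = -0.5600 + -1.5000i → escape time 2
(row=2, col=2): c = -0.0400 + -1.5000i → escape time 2
(row=2, col=3): c = 0.4800 + -1.5000i → escape time 2

Answer: 5555
3453
2222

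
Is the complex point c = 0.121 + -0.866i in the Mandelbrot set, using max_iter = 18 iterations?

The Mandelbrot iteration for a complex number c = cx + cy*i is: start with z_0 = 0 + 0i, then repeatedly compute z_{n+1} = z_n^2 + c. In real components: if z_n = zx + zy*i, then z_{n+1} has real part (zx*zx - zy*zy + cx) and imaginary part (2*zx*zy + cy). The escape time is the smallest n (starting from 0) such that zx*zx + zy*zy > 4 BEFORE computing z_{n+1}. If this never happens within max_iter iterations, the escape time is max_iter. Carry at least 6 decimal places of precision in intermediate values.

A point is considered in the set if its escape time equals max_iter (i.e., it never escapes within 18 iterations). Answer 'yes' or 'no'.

Answer: no

Derivation:
z_0 = 0 + 0i, c = 0.1210 + -0.8660i
Iter 1: z = 0.1210 + -0.8660i, |z|^2 = 0.7646
Iter 2: z = -0.6143 + -1.0756i, |z|^2 = 1.5342
Iter 3: z = -0.6585 + 0.4555i, |z|^2 = 0.6410
Iter 4: z = 0.3471 + -1.4658i, |z|^2 = 2.2692
Iter 5: z = -1.9072 + -1.8837i, |z|^2 = 7.1856
Escaped at iteration 5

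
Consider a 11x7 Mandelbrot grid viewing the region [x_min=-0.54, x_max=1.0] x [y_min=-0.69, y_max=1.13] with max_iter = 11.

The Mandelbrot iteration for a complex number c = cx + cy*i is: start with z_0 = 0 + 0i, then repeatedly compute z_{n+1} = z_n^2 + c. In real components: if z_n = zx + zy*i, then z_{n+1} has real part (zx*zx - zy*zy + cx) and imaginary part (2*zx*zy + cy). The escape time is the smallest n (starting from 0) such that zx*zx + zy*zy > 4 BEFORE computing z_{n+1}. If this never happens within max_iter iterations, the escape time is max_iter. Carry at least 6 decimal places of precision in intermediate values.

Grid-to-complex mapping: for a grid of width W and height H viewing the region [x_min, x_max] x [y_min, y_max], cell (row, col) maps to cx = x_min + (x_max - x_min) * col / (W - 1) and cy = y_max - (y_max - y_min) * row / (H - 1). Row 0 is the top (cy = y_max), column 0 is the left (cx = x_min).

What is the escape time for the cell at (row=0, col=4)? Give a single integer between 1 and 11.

z_0 = 0 + 0i, c = 0.0760 + 1.1300i
Iter 1: z = 0.0760 + 1.1300i, |z|^2 = 1.2827
Iter 2: z = -1.1951 + 1.3018i, |z|^2 = 3.1229
Iter 3: z = -0.1903 + -1.9815i, |z|^2 = 3.9627
Iter 4: z = -3.8143 + 1.8840i, |z|^2 = 18.0980
Escaped at iteration 4

Answer: 4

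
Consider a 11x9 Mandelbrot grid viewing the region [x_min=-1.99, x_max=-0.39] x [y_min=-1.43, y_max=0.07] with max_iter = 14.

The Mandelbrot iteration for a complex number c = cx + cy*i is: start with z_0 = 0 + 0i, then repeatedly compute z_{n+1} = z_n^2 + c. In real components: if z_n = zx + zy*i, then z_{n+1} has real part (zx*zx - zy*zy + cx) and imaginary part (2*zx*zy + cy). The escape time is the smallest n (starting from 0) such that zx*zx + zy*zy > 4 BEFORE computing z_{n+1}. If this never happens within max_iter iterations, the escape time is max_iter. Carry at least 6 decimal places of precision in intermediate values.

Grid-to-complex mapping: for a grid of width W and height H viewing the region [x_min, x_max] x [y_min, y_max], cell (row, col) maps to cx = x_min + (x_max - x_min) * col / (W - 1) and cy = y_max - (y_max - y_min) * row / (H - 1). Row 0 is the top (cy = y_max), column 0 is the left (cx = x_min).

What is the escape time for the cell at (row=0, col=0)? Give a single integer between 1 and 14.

z_0 = 0 + 0i, c = -1.9900 + 0.0700i
Iter 1: z = -1.9900 + 0.0700i, |z|^2 = 3.9650
Iter 2: z = 1.9652 + -0.2086i, |z|^2 = 3.9055
Iter 3: z = 1.8285 + -0.7499i, |z|^2 = 3.9057
Iter 4: z = 0.7911 + -2.6723i, |z|^2 = 7.7671
Escaped at iteration 4

Answer: 4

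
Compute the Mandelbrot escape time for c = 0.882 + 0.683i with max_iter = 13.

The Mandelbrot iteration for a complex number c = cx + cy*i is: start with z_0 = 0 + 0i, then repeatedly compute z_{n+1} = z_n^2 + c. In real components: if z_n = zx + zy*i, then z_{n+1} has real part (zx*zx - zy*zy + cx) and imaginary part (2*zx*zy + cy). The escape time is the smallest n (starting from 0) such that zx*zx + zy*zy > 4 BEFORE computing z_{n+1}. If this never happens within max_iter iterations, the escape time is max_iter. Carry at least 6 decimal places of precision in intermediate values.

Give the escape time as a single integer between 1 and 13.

Answer: 2

Derivation:
z_0 = 0 + 0i, c = 0.8820 + 0.6830i
Iter 1: z = 0.8820 + 0.6830i, |z|^2 = 1.2444
Iter 2: z = 1.1934 + 1.8878i, |z|^2 = 4.9881
Escaped at iteration 2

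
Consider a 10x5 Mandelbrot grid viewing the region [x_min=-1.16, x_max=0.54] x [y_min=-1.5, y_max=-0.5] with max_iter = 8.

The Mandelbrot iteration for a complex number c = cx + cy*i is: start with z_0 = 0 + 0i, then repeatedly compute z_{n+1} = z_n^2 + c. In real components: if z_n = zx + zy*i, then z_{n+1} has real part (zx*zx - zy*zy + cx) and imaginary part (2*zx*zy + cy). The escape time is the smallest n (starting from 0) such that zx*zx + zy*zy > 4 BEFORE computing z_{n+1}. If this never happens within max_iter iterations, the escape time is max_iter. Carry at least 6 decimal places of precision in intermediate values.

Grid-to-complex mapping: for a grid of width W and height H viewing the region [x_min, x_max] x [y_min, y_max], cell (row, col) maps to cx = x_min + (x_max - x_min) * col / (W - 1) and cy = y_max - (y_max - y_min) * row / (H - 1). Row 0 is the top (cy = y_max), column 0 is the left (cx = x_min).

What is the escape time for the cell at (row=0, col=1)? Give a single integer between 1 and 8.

Answer: 5

Derivation:
z_0 = 0 + 0i, c = -0.9711 + -0.5000i
Iter 1: z = -0.9711 + -0.5000i, |z|^2 = 1.1931
Iter 2: z = -0.2781 + 0.4711i, |z|^2 = 0.2993
Iter 3: z = -1.1157 + -0.7620i, |z|^2 = 1.8255
Iter 4: z = -0.3069 + 1.2004i, |z|^2 = 1.5350
Iter 5: z = -2.3178 + -1.2367i, |z|^2 = 6.9017
Escaped at iteration 5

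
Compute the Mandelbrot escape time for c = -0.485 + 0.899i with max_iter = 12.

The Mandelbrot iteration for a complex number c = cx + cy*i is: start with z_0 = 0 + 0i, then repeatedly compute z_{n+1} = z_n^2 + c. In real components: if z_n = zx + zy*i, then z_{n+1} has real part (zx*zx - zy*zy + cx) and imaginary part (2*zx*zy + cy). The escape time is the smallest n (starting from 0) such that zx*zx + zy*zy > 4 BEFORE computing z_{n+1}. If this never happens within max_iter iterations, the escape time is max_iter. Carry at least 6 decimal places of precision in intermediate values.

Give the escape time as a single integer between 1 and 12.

z_0 = 0 + 0i, c = -0.4850 + 0.8990i
Iter 1: z = -0.4850 + 0.8990i, |z|^2 = 1.0434
Iter 2: z = -1.0580 + 0.0270i, |z|^2 = 1.1200
Iter 3: z = 0.6336 + 0.8419i, |z|^2 = 1.1103
Iter 4: z = -0.7924 + 1.9659i, |z|^2 = 4.4926
Escaped at iteration 4

Answer: 4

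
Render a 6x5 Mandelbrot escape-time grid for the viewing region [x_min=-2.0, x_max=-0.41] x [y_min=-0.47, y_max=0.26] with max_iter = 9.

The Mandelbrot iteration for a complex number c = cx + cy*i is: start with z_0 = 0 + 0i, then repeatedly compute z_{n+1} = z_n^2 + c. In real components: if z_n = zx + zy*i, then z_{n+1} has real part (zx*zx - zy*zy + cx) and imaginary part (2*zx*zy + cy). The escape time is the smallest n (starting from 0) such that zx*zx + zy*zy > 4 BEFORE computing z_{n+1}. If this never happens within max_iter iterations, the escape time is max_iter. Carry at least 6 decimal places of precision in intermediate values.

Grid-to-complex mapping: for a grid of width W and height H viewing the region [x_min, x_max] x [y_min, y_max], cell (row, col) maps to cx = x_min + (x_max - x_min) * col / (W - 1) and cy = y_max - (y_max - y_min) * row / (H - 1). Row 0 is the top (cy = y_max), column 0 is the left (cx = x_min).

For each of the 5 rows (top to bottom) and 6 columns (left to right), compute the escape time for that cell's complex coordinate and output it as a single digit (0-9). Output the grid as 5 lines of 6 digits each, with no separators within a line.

(row=0, col=0): c = -2.0000 + 0.2600i → escape time 1
(row=0, col=1): c = -1.6820 + 0.2600i → escape time 4
(row=0, col=2): c = -1.3640 + 0.2600i → escape time 6
(row=0, col=3): c = -1.0460 + 0.2600i → escape time 9
(row=0, col=4): c = -0.7280 + 0.2600i → escape time 9
(row=0, col=5): c = -0.4100 + 0.2600i → escape time 9
(row=1, col=0): c = -2.0000 + 0.0775i → escape time 1
(row=1, col=1): c = -1.6820 + 0.0775i → escape time 6
(row=1, col=2): c = -1.3640 + 0.0775i → escape time 9
(row=1, col=3): c = -1.0460 + 0.0775i → escape time 9
(row=1, col=4): c = -0.7280 + 0.0775i → escape time 9
(row=1, col=5): c = -0.4100 + 0.0775i → escape time 9
(row=2, col=0): c = -2.0000 + -0.1050i → escape time 1
(row=2, col=1): c = -1.6820 + -0.1050i → escape time 6
(row=2, col=2): c = -1.3640 + -0.1050i → escape time 9
(row=2, col=3): c = -1.0460 + -0.1050i → escape time 9
(row=2, col=4): c = -0.7280 + -0.1050i → escape time 9
(row=2, col=5): c = -0.4100 + -0.1050i → escape time 9
(row=3, col=0): c = -2.0000 + -0.2875i → escape time 1
(row=3, col=1): c = -1.6820 + -0.2875i → escape time 4
(row=3, col=2): c = -1.3640 + -0.2875i → escape time 6
(row=3, col=3): c = -1.0460 + -0.2875i → escape time 9
(row=3, col=4): c = -0.7280 + -0.2875i → escape time 9
(row=3, col=5): c = -0.4100 + -0.2875i → escape time 9
(row=4, col=0): c = -2.0000 + -0.4700i → escape time 1
(row=4, col=1): c = -1.6820 + -0.4700i → escape time 3
(row=4, col=2): c = -1.3640 + -0.4700i → escape time 4
(row=4, col=3): c = -1.0460 + -0.4700i → escape time 5
(row=4, col=4): c = -0.7280 + -0.4700i → escape time 8
(row=4, col=5): c = -0.4100 + -0.4700i → escape time 9

Answer: 146999
169999
169999
146999
134589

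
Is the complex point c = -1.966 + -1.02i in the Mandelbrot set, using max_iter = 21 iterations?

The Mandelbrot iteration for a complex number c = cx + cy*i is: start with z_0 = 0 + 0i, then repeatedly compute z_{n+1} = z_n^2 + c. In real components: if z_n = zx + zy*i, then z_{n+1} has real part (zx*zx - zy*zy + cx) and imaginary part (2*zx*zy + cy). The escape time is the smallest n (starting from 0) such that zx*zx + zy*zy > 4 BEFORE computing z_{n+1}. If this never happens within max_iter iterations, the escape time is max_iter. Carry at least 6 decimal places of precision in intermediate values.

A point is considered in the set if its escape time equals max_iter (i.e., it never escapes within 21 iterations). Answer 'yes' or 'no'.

Answer: no

Derivation:
z_0 = 0 + 0i, c = -1.9660 + -1.0200i
Iter 1: z = -1.9660 + -1.0200i, |z|^2 = 4.9056
Escaped at iteration 1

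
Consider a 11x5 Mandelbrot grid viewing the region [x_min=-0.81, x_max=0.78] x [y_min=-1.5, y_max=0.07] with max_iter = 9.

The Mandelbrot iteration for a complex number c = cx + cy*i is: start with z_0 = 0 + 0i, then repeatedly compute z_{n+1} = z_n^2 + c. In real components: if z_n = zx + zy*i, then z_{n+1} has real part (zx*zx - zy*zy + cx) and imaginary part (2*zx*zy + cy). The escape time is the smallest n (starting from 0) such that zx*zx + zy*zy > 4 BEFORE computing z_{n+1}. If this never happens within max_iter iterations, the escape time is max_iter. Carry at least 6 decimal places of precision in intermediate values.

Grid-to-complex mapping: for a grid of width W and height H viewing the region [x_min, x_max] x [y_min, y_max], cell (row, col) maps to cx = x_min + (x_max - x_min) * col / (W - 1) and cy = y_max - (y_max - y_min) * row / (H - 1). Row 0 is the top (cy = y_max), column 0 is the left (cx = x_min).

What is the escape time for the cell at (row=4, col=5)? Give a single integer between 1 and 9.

z_0 = 0 + 0i, c = -0.0150 + -1.5000i
Iter 1: z = -0.0150 + -1.5000i, |z|^2 = 2.2502
Iter 2: z = -2.2648 + -1.4550i, |z|^2 = 7.2462
Escaped at iteration 2

Answer: 2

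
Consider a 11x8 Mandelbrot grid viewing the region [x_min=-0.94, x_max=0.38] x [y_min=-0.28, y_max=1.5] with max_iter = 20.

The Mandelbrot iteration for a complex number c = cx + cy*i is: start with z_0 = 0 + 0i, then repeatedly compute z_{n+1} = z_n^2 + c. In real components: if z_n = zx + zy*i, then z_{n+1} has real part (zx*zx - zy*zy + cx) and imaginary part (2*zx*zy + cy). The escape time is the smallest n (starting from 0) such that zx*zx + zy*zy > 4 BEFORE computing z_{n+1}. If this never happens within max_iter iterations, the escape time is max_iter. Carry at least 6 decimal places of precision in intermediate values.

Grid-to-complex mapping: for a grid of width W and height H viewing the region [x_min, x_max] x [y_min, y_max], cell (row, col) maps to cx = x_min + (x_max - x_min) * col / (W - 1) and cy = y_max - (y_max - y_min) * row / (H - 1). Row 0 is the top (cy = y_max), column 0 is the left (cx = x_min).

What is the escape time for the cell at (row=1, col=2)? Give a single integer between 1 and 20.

z_0 = 0 + 0i, c = -0.6760 + 1.2457i
Iter 1: z = -0.6760 + 1.2457i, |z|^2 = 2.0088
Iter 2: z = -1.7708 + -0.4385i, |z|^2 = 3.3281
Iter 3: z = 2.2676 + 2.7987i, |z|^2 = 12.9745
Escaped at iteration 3

Answer: 3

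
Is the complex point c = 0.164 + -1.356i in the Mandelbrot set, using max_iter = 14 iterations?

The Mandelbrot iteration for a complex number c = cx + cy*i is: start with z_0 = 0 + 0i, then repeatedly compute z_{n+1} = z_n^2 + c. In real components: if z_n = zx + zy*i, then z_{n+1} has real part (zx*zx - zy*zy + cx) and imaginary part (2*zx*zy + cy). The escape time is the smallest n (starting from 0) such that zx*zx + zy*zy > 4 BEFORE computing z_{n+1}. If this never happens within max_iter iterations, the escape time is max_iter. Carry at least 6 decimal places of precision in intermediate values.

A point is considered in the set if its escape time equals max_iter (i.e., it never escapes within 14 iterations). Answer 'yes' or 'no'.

z_0 = 0 + 0i, c = 0.1640 + -1.3560i
Iter 1: z = 0.1640 + -1.3560i, |z|^2 = 1.8656
Iter 2: z = -1.6478 + -1.8008i, |z|^2 = 5.9581
Escaped at iteration 2

Answer: no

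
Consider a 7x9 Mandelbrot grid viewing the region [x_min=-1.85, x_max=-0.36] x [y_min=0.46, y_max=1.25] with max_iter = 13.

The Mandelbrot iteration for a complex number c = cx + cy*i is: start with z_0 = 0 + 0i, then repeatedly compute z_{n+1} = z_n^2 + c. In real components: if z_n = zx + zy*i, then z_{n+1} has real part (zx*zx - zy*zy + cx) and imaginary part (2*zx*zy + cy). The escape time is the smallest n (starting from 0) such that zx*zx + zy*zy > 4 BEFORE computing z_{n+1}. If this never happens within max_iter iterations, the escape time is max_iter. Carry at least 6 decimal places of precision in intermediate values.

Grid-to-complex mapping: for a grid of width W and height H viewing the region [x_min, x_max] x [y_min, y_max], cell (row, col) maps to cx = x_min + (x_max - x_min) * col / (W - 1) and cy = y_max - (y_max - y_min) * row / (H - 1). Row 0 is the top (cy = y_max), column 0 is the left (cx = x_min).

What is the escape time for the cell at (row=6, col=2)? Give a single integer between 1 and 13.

Answer: 3

Derivation:
z_0 = 0 + 0i, c = -1.3533 + 0.6575i
Iter 1: z = -1.3533 + 0.6575i, |z|^2 = 2.2638
Iter 2: z = 0.0459 + -1.1221i, |z|^2 = 1.2613
Iter 3: z = -2.6104 + 0.5546i, |z|^2 = 7.1218
Escaped at iteration 3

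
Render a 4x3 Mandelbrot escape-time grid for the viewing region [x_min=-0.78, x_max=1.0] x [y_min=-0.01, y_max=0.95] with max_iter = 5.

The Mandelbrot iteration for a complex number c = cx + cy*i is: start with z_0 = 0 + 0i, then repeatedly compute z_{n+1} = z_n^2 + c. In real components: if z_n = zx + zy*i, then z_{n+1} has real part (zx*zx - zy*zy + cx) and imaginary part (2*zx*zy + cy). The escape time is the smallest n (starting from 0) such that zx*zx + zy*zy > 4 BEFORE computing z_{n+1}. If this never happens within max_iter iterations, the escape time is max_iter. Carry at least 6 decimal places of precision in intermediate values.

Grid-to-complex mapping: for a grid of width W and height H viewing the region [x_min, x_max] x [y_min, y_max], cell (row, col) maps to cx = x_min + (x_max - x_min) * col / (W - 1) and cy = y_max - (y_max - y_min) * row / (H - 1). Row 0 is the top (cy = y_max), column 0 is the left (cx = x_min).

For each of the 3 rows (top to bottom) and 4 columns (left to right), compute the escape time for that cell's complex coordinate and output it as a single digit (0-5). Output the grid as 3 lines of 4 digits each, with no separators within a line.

(row=0, col=0): c = -0.7800 + 0.9500i → escape time 3
(row=0, col=1): c = -0.1867 + 0.9500i → escape time 5
(row=0, col=2): c = 0.4067 + 0.9500i → escape time 3
(row=0, col=3): c = 1.0000 + 0.9500i → escape time 2
(row=1, col=0): c = -0.7800 + 0.4700i → escape time 5
(row=1, col=1): c = -0.1867 + 0.4700i → escape time 5
(row=1, col=2): c = 0.4067 + 0.4700i → escape time 5
(row=1, col=3): c = 1.0000 + 0.4700i → escape time 2
(row=2, col=0): c = -0.7800 + -0.0100i → escape time 5
(row=2, col=1): c = -0.1867 + -0.0100i → escape time 5
(row=2, col=2): c = 0.4067 + -0.0100i → escape time 5
(row=2, col=3): c = 1.0000 + -0.0100i → escape time 2

Answer: 3532
5552
5552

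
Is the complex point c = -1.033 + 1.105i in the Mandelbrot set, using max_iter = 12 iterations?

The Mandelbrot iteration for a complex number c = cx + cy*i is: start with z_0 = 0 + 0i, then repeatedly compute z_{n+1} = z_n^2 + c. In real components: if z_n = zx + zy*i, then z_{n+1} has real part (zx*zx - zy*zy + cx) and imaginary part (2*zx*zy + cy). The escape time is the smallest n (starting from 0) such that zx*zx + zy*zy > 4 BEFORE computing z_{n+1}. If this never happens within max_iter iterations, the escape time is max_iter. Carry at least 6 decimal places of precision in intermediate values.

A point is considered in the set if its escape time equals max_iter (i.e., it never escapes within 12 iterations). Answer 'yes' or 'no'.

z_0 = 0 + 0i, c = -1.0330 + 1.1050i
Iter 1: z = -1.0330 + 1.1050i, |z|^2 = 2.2881
Iter 2: z = -1.1869 + -1.1779i, |z|^2 = 2.7963
Iter 3: z = -1.0117 + 3.9013i, |z|^2 = 16.2433
Escaped at iteration 3

Answer: no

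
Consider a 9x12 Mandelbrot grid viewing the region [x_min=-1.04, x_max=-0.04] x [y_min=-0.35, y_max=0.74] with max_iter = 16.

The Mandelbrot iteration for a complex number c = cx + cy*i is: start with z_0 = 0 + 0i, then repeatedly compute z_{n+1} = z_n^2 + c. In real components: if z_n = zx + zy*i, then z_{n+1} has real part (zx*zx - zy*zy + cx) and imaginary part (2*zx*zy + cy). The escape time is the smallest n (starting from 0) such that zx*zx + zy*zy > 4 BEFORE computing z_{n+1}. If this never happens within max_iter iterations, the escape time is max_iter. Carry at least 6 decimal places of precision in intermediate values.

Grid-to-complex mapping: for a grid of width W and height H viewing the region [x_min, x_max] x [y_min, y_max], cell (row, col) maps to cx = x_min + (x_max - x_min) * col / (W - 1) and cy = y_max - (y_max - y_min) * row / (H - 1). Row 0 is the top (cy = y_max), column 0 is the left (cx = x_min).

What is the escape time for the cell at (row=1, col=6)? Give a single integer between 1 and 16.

Answer: 16

Derivation:
z_0 = 0 + 0i, c = -0.2900 + 0.6409i
Iter 1: z = -0.2900 + 0.6409i, |z|^2 = 0.4949
Iter 2: z = -0.6167 + 0.2692i, |z|^2 = 0.4527
Iter 3: z = 0.0178 + 0.3089i, |z|^2 = 0.0957
Iter 4: z = -0.3851 + 0.6519i, |z|^2 = 0.5733
Iter 5: z = -0.5667 + 0.1388i, |z|^2 = 0.3404
Iter 6: z = 0.0119 + 0.4836i, |z|^2 = 0.2340
Iter 7: z = -0.5237 + 0.6524i, |z|^2 = 0.6999
Iter 8: z = -0.4413 + -0.0425i, |z|^2 = 0.1966
Iter 9: z = -0.0971 + 0.6784i, |z|^2 = 0.4696
Iter 10: z = -0.7408 + 0.5092i, |z|^2 = 0.8081
Iter 11: z = -0.0006 + -0.1136i, |z|^2 = 0.0129
Iter 12: z = -0.3029 + 0.6410i, |z|^2 = 0.5027
Iter 13: z = -0.6092 + 0.2526i, |z|^2 = 0.4349
Iter 14: z = 0.0173 + 0.3332i, |z|^2 = 0.1113
Iter 15: z = -0.4007 + 0.6524i, |z|^2 = 0.5862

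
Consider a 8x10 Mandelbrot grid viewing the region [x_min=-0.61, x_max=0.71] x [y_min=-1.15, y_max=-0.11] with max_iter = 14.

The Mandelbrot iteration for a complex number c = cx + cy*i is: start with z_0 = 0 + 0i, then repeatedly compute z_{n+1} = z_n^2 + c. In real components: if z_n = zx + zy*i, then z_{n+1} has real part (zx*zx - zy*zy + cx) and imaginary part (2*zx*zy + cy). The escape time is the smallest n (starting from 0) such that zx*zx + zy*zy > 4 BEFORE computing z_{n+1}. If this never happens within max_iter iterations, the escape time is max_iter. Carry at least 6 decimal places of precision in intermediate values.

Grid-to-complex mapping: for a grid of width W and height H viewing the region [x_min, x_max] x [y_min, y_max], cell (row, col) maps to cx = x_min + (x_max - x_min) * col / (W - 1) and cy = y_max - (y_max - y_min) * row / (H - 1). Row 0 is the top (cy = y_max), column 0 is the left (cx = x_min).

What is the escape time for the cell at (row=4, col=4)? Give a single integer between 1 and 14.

Answer: 14

Derivation:
z_0 = 0 + 0i, c = 0.1443 + -0.5722i
Iter 1: z = 0.1443 + -0.5722i, |z|^2 = 0.3483
Iter 2: z = -0.1623 + -0.7373i, |z|^2 = 0.5700
Iter 3: z = -0.3730 + -0.3328i, |z|^2 = 0.2499
Iter 4: z = 0.1727 + -0.3239i, |z|^2 = 0.1347
Iter 5: z = 0.0692 + -0.6841i, |z|^2 = 0.4728
Iter 6: z = -0.3189 + -0.6669i, |z|^2 = 0.5464
Iter 7: z = -0.1988 + -0.1469i, |z|^2 = 0.0611
Iter 8: z = 0.1622 + -0.5138i, |z|^2 = 0.2903
Iter 9: z = -0.0934 + -0.7389i, |z|^2 = 0.5547
Iter 10: z = -0.3930 + -0.4342i, |z|^2 = 0.3429
Iter 11: z = 0.1102 + -0.2310i, |z|^2 = 0.0655
Iter 12: z = 0.1031 + -0.6231i, |z|^2 = 0.3989
Iter 13: z = -0.2334 + -0.7007i, |z|^2 = 0.5455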